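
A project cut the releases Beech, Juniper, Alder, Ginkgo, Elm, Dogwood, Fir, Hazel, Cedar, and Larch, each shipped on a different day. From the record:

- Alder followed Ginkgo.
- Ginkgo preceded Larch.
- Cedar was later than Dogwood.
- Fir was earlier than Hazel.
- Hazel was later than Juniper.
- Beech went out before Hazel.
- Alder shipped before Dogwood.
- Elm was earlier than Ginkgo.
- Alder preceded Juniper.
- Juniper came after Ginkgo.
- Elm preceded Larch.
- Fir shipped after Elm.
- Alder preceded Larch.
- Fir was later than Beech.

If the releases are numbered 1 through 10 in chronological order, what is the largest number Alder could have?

5

Alder must come before Cedar, Dogwood, Hazel, Juniper, and Larch — 5 releases forced after it.
Everything else can be placed before Alder in some valid order, so Alder can sit as late as position 10 − 5 = 5.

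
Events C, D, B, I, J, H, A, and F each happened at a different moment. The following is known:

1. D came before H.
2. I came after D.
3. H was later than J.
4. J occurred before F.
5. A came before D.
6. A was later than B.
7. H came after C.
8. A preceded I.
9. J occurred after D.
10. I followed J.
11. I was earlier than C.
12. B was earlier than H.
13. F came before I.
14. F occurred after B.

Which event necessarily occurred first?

B has a chain of constraints placing it before every other event, so B must be first.

B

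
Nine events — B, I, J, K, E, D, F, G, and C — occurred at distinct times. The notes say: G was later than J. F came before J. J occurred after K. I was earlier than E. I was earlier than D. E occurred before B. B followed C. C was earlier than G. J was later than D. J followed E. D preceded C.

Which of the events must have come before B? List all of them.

C, D, E, I

Directly stated before B: C and E.
D reaches B via D → C → B.
I reaches B via I → E → B.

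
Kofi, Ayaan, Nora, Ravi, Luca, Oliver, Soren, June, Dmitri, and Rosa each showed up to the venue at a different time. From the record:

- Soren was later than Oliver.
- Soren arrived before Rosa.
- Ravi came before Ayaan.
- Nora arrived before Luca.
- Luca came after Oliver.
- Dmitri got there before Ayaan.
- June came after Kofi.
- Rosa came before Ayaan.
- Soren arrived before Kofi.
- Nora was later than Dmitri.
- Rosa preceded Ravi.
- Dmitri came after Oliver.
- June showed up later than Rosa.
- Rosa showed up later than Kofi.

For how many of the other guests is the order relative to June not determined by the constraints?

5

Forced before June: Kofi, Oliver, Rosa, and Soren.
That leaves Ayaan, Dmitri, Luca, Nora, and Ravi with no forced order relative to June — 5.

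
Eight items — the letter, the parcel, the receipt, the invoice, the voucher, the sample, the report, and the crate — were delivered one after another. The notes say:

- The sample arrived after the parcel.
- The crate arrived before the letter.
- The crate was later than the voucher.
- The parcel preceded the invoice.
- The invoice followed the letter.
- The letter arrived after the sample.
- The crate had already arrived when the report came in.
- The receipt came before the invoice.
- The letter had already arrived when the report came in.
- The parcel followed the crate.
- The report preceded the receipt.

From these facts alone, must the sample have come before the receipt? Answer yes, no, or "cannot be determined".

yes

Chain the constraints: the sample → the letter → the report → the receipt. Each link is directly stated, so the sample comes before the receipt.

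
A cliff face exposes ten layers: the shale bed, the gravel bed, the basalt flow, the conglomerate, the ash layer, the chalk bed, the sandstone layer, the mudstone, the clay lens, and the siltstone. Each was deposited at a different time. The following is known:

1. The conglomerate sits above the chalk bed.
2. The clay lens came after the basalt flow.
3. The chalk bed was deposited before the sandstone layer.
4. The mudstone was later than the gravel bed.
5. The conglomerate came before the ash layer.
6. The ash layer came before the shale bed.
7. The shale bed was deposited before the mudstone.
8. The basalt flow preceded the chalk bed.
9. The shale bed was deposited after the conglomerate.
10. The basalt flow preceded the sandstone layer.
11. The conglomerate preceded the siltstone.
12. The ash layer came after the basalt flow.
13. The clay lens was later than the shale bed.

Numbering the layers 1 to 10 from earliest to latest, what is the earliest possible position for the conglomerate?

The basalt flow and the chalk bed must both come before the conglomerate — 2 forced predecessors.
Nothing else is forced ahead of the conglomerate, so its earliest slot is position 2 + 1 = 3.

3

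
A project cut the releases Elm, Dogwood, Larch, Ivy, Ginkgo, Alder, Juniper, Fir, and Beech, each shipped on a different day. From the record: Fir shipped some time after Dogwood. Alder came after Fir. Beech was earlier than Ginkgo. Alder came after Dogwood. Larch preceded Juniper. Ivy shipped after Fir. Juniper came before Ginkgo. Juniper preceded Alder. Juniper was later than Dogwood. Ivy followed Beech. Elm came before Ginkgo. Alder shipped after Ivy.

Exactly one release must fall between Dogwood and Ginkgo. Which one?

Juniper

Tracing the constraints gives Dogwood → Juniper → Ginkgo, so Juniper sits after Dogwood and before Ginkgo.
No other release is forced both after Dogwood and before Ginkgo.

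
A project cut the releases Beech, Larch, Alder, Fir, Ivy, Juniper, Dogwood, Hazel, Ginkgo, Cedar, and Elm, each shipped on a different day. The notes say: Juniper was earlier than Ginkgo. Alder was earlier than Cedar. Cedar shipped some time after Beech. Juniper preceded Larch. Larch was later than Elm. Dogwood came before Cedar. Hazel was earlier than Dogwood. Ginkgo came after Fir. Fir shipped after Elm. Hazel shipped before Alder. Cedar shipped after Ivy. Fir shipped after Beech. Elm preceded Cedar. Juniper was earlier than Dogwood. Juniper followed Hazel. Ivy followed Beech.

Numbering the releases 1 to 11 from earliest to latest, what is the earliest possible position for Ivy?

2

Beech must come before Ivy — 1 forced predecessor.
Nothing else is forced ahead of Ivy, so its earliest slot is position 1 + 1 = 2.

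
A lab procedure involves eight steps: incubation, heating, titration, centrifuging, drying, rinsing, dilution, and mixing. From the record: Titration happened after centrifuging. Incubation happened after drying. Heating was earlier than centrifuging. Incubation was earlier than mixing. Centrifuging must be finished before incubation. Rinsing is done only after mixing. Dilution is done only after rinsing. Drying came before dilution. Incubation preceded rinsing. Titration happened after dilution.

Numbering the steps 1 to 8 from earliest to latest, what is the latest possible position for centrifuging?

Centrifuging must come before dilution, incubation, mixing, rinsing, and titration — 5 steps forced after it.
Everything else can be placed before centrifuging in some valid order, so centrifuging can sit as late as position 8 − 5 = 3.

3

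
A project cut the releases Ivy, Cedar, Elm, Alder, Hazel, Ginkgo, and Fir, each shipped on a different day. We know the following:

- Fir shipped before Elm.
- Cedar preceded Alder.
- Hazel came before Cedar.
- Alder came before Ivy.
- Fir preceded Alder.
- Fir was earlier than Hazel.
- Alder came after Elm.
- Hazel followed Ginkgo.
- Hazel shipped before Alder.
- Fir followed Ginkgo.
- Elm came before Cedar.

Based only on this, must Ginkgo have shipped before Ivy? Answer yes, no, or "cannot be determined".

yes

Chain the constraints: Ginkgo → Hazel → Alder → Ivy. Each link is directly stated, so Ginkgo comes before Ivy.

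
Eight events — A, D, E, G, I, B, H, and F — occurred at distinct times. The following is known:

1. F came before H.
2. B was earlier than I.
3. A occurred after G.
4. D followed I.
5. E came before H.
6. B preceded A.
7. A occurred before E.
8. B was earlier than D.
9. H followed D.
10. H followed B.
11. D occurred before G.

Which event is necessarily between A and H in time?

E

Tracing the constraints gives A → E → H, so E sits after A and before H.
No other event is forced both after A and before H.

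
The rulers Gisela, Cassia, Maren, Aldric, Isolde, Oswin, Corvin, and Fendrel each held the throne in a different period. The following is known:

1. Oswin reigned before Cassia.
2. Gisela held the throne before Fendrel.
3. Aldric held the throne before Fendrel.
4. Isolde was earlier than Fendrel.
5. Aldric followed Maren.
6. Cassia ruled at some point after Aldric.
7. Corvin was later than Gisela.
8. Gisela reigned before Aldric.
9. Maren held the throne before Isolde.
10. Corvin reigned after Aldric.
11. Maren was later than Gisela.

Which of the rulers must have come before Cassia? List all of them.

Aldric, Gisela, Maren, Oswin

Directly stated before Cassia: Aldric and Oswin.
Gisela reaches Cassia via Gisela → Aldric → Cassia.
Maren reaches Cassia via Maren → Aldric → Cassia.
No chain forces Corvin (or any of the others) ahead of Cassia.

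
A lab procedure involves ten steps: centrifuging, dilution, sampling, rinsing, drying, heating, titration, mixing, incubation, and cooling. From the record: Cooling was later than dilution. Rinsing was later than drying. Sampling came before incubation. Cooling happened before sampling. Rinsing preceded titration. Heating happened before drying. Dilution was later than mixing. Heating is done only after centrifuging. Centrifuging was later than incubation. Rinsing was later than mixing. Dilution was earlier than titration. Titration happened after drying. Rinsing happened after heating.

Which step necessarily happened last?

Every other step has a chain of constraints placing it before titration, so titration is last.

titration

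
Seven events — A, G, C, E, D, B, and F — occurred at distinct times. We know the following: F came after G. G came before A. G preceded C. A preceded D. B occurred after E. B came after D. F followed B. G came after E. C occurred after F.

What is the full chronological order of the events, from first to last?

The constraints fix every adjacent pair, so only one ordering works:
E → G → A → D → B → F → C.

E, G, A, D, B, F, C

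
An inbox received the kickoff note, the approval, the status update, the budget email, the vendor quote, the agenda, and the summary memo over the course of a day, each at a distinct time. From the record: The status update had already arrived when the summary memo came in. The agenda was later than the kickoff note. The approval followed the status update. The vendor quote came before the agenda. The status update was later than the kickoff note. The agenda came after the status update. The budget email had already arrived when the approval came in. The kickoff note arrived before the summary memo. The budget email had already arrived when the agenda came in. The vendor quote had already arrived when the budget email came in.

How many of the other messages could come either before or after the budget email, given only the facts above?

3

Forced before the budget email: the vendor quote; forced after the budget email: the agenda and the approval.
That leaves the kickoff note, the status update, and the summary memo with no forced order relative to the budget email — 3.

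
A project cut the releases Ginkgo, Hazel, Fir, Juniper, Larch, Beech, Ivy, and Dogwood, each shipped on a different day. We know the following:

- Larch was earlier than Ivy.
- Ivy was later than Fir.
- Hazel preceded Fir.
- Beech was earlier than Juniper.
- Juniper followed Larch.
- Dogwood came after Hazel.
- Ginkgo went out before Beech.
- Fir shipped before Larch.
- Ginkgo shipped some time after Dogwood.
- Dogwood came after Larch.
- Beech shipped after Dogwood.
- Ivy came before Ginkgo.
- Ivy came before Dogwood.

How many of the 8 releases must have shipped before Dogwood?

4

Directly stated before Dogwood: Hazel, Ivy, and Larch.
Fir reaches Dogwood via Fir → Ivy → Dogwood.
No chain forces Ginkgo (or any of the others) ahead of Dogwood.
That's Fir, Hazel, Ivy, and Larch — 4 in all.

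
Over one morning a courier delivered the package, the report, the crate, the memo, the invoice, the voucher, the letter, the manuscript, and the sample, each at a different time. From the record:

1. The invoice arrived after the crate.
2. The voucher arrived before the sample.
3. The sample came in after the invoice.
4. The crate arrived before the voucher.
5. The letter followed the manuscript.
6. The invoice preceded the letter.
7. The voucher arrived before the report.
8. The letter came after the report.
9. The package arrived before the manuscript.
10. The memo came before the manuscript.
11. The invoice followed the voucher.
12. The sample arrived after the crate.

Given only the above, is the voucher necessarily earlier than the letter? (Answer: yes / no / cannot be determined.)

Chain the constraints: the voucher → the report → the letter. Each link is directly stated, so the voucher comes before the letter.

yes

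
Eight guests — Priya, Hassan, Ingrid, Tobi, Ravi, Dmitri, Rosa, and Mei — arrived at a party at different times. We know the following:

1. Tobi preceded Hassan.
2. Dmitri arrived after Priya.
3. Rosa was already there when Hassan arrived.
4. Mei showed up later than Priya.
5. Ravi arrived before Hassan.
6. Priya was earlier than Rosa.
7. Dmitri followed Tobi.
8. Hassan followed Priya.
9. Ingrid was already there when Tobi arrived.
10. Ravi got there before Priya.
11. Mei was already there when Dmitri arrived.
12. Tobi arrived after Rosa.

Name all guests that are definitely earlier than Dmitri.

Ingrid, Mei, Priya, Ravi, Rosa, Tobi

Directly stated before Dmitri: Mei, Priya, and Tobi.
Ingrid reaches Dmitri via Ingrid → Tobi → Dmitri.
Ravi reaches Dmitri via Ravi → Priya → Dmitri.
Rosa reaches Dmitri via Rosa → Tobi → Dmitri.
No chain forces Hassan ahead of Dmitri.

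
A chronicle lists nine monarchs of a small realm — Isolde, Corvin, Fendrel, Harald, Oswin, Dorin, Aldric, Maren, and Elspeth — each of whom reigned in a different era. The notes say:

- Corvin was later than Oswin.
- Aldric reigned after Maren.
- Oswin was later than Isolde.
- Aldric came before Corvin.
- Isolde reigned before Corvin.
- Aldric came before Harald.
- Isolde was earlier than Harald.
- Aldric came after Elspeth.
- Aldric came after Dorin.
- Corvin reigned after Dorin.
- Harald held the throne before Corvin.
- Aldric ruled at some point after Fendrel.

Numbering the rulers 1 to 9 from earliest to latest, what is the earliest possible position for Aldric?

5

Dorin, Elspeth, Fendrel, and Maren must all come before Aldric — 4 forced predecessors.
Nothing else is forced ahead of Aldric, so their earliest slot is position 4 + 1 = 5.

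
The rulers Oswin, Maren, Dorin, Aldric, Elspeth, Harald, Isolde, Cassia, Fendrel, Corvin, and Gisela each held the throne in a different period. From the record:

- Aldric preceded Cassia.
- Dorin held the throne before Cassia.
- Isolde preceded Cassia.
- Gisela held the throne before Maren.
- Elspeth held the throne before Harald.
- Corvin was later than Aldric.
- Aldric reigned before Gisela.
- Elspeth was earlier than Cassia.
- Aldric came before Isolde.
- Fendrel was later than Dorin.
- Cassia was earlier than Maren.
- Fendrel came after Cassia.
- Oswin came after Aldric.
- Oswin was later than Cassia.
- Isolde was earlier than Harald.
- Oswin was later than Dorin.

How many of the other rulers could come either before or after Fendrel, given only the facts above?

5

Forced before Fendrel: Aldric, Cassia, Dorin, Elspeth, and Isolde.
That leaves Corvin, Gisela, Harald, Maren, and Oswin with no forced order relative to Fendrel — 5.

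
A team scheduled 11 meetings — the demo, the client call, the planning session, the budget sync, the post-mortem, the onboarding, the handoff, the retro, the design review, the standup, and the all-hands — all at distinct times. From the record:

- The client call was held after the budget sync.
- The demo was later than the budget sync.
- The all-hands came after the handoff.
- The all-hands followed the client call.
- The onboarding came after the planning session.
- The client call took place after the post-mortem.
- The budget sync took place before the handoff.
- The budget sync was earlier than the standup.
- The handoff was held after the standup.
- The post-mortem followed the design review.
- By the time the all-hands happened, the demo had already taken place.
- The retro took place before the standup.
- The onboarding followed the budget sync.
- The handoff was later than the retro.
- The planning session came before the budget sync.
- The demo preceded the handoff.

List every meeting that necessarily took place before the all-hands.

the budget sync, the client call, the demo, the design review, the handoff, the planning session, the post-mortem, the retro, the standup

Directly stated before the all-hands: the client call, the demo, and the handoff.
The budget sync reaches the all-hands via the budget sync → the demo → the all-hands.
The design review reaches the all-hands via the design review → the post-mortem → the client call → the all-hands.
The planning session reaches the all-hands via the planning session → the budget sync → the demo → the all-hands.
Likewise the post-mortem, the retro, and the standup each reach the all-hands by chaining the stated constraints.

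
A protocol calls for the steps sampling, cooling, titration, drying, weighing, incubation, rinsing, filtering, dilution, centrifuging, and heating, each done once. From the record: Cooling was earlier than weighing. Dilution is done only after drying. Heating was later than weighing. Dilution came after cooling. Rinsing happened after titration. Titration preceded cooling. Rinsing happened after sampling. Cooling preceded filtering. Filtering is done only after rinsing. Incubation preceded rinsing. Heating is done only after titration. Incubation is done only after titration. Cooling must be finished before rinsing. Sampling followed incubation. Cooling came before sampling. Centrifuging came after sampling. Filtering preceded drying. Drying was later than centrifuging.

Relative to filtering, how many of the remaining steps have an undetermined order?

3

Forced before filtering: cooling, incubation, rinsing, sampling, and titration; forced after filtering: dilution and drying.
That leaves centrifuging, heating, and weighing with no forced order relative to filtering — 3.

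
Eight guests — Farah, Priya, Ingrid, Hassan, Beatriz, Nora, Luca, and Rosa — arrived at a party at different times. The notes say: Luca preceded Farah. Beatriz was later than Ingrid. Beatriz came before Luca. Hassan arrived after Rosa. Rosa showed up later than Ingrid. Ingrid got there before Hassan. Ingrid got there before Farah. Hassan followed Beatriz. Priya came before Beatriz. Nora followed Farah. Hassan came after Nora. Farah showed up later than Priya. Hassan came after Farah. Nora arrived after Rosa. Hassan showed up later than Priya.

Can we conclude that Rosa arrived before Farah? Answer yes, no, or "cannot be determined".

No chain of stated constraints runs from Rosa to Farah, and none runs from Farah to Rosa either.
So the relative order of Rosa and Farah is not fixed by the given facts.

cannot be determined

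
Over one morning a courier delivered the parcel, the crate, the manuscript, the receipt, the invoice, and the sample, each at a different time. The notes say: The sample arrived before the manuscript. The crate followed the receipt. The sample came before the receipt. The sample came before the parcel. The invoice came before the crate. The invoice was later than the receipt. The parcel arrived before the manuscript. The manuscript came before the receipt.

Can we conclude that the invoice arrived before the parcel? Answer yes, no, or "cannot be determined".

no

Tracing the constraints gives the parcel → the manuscript → the receipt → the invoice, so the parcel must come before the invoice.
That means the invoice cannot be before the parcel.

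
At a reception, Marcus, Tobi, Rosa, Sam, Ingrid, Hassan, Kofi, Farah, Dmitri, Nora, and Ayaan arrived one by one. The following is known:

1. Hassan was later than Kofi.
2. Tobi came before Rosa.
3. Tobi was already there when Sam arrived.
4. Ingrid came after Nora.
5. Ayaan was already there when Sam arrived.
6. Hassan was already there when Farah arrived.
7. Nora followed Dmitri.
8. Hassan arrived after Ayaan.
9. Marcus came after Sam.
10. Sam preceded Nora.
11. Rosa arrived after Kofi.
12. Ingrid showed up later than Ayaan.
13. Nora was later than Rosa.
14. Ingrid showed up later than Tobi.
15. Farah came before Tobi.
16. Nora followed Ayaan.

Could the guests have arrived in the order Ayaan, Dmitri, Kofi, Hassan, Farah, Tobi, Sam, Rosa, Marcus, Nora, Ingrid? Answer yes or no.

Check each stated constraint against the proposed order — e.g. Ayaan is ahead of Nora; Ayaan is ahead of Ingrid. Every pair is in the required order; nothing is violated.

yes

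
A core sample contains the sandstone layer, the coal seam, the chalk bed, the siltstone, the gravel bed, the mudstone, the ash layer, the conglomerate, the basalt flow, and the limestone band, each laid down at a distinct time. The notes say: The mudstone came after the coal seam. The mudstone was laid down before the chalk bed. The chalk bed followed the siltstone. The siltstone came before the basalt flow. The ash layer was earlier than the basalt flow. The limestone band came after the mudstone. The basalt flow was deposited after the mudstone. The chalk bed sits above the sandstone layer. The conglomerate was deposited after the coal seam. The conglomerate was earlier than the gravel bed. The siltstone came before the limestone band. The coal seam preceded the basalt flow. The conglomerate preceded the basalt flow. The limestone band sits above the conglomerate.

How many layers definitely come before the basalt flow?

5

Directly stated before the basalt flow: the ash layer, the coal seam, the conglomerate, the mudstone, and the siltstone.
No chain forces the sandstone layer (or any of the others) ahead of the basalt flow.
That's the ash layer, the coal seam, the conglomerate, the mudstone, and the siltstone — 5 in all.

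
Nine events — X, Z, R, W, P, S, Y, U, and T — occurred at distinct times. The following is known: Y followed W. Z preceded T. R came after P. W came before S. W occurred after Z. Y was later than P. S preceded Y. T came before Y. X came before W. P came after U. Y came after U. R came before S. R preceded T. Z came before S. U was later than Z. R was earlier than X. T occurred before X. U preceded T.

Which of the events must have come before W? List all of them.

Directly stated before W: X and Z.
P reaches W via P → R → X → W.
R reaches W via R → X → W.
T reaches W via T → X → W.
Likewise U reaches W by chaining the stated constraints.

P, R, T, U, X, Z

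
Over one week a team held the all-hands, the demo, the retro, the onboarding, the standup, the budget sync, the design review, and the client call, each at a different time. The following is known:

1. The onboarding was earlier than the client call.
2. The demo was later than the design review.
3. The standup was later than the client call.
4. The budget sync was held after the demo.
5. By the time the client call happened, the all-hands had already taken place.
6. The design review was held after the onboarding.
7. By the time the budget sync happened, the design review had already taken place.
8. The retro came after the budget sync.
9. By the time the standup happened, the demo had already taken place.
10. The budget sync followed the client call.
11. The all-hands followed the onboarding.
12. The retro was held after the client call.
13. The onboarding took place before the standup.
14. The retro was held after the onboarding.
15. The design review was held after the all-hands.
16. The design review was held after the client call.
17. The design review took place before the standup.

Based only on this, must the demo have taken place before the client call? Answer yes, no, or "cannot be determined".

Tracing the constraints gives the client call → the design review → the demo, so the client call must come before the demo.
That means the demo cannot be before the client call.

no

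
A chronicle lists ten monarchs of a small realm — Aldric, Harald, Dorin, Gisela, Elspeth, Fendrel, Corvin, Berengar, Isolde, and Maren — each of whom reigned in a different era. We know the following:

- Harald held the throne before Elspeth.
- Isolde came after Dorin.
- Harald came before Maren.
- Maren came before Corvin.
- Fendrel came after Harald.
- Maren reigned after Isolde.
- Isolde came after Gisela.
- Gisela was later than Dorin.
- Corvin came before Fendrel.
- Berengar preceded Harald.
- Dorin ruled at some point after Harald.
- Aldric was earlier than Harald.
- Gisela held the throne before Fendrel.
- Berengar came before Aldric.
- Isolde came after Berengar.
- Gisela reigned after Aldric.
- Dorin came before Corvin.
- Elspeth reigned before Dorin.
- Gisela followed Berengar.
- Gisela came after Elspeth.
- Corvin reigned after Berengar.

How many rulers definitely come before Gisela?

Directly stated before Gisela: Aldric, Berengar, Dorin, and Elspeth.
Harald reaches Gisela via Harald → Elspeth → Gisela.
No chain forces Maren (or any of the others) ahead of Gisela.
That's Aldric, Berengar, Dorin, Elspeth, and Harald — 5 in all.

5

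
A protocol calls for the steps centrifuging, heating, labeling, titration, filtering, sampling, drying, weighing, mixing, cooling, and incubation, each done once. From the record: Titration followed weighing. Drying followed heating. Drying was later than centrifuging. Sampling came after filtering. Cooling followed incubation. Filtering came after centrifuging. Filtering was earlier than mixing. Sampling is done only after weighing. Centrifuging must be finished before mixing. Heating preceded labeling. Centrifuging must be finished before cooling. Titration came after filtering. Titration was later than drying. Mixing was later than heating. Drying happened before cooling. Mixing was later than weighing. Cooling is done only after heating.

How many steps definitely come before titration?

5

Directly stated before titration: drying, filtering, and weighing.
Centrifuging reaches titration via centrifuging → drying → titration.
Heating reaches titration via heating → drying → titration.
That's centrifuging, drying, filtering, heating, and weighing — 5 in all.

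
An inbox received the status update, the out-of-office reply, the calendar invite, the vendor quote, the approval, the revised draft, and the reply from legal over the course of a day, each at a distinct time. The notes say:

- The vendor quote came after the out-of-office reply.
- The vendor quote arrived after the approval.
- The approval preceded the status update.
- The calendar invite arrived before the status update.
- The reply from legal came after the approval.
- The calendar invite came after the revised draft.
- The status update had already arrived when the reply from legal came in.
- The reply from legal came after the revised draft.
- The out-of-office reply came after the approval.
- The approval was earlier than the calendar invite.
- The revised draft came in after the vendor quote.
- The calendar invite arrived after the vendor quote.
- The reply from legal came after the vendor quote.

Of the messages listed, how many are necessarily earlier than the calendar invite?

4

Directly stated before the calendar invite: the approval, the revised draft, and the vendor quote.
The out-of-office reply reaches the calendar invite via the out-of-office reply → the vendor quote → the calendar invite.
That's the approval, the out-of-office reply, the revised draft, and the vendor quote — 4 in all.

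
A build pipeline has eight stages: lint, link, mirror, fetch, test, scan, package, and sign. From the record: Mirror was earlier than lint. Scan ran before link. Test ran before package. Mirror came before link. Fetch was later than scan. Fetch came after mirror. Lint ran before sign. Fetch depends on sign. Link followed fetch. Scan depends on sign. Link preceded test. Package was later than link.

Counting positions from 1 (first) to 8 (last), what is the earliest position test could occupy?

7

Fetch, link, lint, mirror, scan, and sign must all come before test — 6 forced predecessors.
Nothing else is forced ahead of test, so its earliest slot is position 6 + 1 = 7.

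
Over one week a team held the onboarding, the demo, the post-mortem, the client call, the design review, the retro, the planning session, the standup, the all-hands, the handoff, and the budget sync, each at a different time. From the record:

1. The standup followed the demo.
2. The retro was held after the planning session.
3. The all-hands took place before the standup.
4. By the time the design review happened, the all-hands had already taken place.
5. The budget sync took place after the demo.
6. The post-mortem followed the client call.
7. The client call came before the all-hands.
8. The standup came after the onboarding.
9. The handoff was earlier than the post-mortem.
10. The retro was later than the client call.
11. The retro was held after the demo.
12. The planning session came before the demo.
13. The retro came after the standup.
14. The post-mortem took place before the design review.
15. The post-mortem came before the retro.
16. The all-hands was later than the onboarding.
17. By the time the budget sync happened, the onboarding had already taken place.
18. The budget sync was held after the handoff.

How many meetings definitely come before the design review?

Directly stated before the design review: the all-hands and the post-mortem.
The client call reaches the design review via the client call → the post-mortem → the design review.
The handoff reaches the design review via the handoff → the post-mortem → the design review.
The onboarding reaches the design review via the onboarding → the all-hands → the design review.
No chain forces the demo (or any of the others) ahead of the design review.
That's the all-hands, the client call, the handoff, the onboarding, and the post-mortem — 5 in all.

5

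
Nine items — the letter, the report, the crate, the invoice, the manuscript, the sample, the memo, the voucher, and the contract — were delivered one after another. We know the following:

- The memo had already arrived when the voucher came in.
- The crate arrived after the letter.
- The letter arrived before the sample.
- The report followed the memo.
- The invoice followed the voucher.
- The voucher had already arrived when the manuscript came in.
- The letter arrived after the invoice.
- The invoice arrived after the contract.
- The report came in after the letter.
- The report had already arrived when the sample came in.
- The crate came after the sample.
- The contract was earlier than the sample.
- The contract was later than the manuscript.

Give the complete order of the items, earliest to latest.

The constraints fix every adjacent pair, so only one ordering works:
the memo → the voucher → the manuscript → the contract → the invoice → the letter → the report → the sample → the crate.

the memo, the voucher, the manuscript, the contract, the invoice, the letter, the report, the sample, the crate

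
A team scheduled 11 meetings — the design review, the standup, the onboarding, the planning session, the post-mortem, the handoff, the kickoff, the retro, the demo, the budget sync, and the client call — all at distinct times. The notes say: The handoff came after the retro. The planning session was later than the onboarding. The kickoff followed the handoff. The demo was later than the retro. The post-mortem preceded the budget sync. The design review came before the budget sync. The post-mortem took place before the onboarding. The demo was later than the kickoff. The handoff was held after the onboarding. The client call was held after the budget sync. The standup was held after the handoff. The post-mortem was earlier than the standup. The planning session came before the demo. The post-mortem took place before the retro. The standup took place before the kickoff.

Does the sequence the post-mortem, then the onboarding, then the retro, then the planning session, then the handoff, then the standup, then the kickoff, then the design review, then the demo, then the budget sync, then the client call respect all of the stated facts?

Check each stated constraint against the proposed order — e.g. the retro is ahead of the demo; the post-mortem is ahead of the budget sync. Every pair is in the required order; nothing is violated.

yes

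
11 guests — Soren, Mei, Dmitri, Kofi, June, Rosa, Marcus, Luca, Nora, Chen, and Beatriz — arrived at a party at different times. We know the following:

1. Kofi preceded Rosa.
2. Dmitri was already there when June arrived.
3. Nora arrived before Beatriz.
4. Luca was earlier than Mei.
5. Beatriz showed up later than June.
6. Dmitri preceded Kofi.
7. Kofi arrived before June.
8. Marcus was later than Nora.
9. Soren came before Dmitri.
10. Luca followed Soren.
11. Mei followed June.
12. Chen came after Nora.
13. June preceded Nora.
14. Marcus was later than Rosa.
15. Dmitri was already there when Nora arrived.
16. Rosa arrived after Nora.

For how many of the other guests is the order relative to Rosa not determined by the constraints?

Forced before Rosa: Dmitri, June, Kofi, Nora, and Soren; forced after Rosa: Marcus.
That leaves Beatriz, Chen, Luca, and Mei with no forced order relative to Rosa — 4.

4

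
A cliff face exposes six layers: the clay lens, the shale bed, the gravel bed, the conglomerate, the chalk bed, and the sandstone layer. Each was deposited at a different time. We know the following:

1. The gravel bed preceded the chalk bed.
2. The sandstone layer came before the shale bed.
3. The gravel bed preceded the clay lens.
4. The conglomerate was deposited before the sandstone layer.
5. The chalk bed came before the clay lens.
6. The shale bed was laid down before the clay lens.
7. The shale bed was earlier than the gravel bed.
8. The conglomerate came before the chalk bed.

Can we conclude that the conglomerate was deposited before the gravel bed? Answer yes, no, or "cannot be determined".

yes

Chain the constraints: the conglomerate → the sandstone layer → the shale bed → the gravel bed. Each link is directly stated, so the conglomerate comes before the gravel bed.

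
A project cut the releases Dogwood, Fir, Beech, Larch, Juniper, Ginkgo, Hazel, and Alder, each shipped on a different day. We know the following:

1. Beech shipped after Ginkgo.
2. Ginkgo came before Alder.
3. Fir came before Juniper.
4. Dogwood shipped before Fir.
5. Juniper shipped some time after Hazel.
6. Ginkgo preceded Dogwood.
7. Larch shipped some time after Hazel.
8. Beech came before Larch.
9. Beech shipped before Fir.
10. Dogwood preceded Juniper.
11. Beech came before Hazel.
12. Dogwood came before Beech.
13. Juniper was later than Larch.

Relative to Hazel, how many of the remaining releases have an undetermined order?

2

Forced before Hazel: Beech, Dogwood, and Ginkgo; forced after Hazel: Juniper and Larch.
That leaves Alder and Fir with no forced order relative to Hazel — 2.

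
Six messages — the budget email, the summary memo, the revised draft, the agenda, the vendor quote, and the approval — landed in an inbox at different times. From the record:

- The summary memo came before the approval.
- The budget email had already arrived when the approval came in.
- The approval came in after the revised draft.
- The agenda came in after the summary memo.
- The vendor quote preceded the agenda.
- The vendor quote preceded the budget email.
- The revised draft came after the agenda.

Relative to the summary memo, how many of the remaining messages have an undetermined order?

Forced after the summary memo: the agenda, the approval, and the revised draft.
That leaves the budget email and the vendor quote with no forced order relative to the summary memo — 2.

2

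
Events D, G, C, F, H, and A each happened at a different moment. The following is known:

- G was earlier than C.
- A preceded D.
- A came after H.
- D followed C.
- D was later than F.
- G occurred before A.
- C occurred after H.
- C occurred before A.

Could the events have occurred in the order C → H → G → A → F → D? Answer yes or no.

The constraints require H before C, but in the proposed sequence C appears ahead of H. That one violation is enough.

no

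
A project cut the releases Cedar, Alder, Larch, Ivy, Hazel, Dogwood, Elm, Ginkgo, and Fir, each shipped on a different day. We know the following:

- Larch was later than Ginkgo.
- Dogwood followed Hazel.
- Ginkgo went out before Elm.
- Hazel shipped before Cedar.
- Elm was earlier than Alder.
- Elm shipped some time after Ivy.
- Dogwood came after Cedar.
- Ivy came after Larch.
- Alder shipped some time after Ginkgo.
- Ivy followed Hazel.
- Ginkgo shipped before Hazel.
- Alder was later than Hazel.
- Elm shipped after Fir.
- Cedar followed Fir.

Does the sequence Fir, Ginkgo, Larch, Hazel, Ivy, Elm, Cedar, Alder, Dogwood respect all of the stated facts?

Check each stated constraint against the proposed order — e.g. Ginkgo is ahead of Alder; Fir is ahead of Cedar. Every pair is in the required order; nothing is violated.

yes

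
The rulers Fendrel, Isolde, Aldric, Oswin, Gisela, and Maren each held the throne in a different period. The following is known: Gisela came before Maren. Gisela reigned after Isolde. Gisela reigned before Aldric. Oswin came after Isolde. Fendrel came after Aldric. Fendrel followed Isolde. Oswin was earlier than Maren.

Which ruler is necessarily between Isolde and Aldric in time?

Gisela

Tracing the constraints gives Isolde → Gisela → Aldric, so Gisela sits after Isolde and before Aldric.
No other ruler is forced both after Isolde and before Aldric.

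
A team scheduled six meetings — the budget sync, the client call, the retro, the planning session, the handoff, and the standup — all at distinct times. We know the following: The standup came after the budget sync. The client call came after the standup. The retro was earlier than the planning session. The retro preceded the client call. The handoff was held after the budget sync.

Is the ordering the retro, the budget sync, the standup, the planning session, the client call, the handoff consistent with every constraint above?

Check each stated constraint against the proposed order — e.g. the retro is ahead of the client call; the budget sync is ahead of the handoff. Every pair is in the required order; nothing is violated.

yes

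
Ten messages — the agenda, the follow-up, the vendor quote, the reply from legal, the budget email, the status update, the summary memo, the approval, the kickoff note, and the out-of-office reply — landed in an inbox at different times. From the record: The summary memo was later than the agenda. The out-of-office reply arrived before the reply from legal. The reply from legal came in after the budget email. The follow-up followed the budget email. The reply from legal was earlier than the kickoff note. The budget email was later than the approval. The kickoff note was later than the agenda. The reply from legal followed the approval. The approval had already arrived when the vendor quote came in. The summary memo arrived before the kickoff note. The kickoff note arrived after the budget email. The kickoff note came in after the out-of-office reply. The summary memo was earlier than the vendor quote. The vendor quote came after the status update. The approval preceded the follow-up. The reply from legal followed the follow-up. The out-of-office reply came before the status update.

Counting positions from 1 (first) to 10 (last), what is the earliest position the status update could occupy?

2

The out-of-office reply must come before the status update — 1 forced predecessor.
Nothing else is forced ahead of the status update, so its earliest slot is position 1 + 1 = 2.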